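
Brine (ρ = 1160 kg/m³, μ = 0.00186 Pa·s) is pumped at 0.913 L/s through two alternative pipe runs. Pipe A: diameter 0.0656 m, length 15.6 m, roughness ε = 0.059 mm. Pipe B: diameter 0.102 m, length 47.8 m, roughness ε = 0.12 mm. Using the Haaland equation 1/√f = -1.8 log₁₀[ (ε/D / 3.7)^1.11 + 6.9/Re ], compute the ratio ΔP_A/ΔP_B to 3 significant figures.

Pipe A: V = Q/A = 0.000913/0.00338 = 0.2701 m/s; Re = 1.105e+04; ε/D = 0.000899; Haaland → f = 0.03127; ΔP_A = f(L/D)(ρV²/2) = 314.7 Pa.
Pipe B: V = Q/A = 0.000913/0.008171 = 0.1117 m/s; Re = 7108; ε/D = 0.00118; Haaland → f = 0.03528; ΔP_B = f(L/D)(ρV²/2) = 119.7 Pa.
ΔP_A/ΔP_B = 314.7/119.7 = 2.63.

ΔP_A/ΔP_B ≈ 2.63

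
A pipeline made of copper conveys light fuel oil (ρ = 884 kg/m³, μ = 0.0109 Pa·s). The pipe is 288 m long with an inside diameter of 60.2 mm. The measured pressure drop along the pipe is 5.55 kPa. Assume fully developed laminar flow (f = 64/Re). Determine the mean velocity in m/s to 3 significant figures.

For laminar flow, f = 64/Re with Re = ρVD/μ, so Darcy-Weisbach reduces to ΔP = 32μLV/D². Solving for V: V = ΔP·D²/(32μL) = 5550·(0.0602)²/(32·0.0109·288) = 0.2002 m/s.
Check: Re = ρVD/μ = 884·0.2002·0.0602/0.0109 = 977.6 < 2300, so the laminar assumption holds.

V ≈ 0.200 m/s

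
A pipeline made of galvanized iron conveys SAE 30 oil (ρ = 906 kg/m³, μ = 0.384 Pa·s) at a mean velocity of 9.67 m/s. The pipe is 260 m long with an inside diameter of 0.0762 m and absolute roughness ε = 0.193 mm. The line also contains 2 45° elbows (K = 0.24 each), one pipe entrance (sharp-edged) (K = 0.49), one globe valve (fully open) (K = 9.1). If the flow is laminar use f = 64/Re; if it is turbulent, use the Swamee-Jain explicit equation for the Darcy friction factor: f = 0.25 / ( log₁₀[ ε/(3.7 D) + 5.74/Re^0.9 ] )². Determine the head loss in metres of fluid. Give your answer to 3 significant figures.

Reynolds number Re = ρVD/μ = 906 · 9.67 · 0.0762 / 0.384 = 1739.
Re < 2300 → laminar flow, so f = 64/Re = 64/1739 = 0.03681 (the turbulent correlation is not needed).
Total minor-loss coefficient ΣK = 2·0.24 + 1·0.49 + 1·9.1 = 10.1.
ΔP = [f·L/D + ΣK]·(ρV²/2) = [0.03681·260/0.0762 + 10.1]·(906·9.67²/2) = [125.6 + 10.1]·4.236e+04 = 5.747e+06 Pa.
Head loss h_f = ΔP/(ρg) = 5.747e+06/(906·9.81) = 647 m.

h_f ≈ 647 m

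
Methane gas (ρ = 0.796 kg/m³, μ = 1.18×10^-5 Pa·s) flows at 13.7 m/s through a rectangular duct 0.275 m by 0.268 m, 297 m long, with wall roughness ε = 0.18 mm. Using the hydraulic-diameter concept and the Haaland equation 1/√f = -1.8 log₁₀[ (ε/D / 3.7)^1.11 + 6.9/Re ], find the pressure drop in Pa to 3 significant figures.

ΔP ≈ 1570 Pa

Hydraulic diameter D_h = 4A/P = 4·(0.275·0.268)/(2·(0.275+0.268)) = 0.2948/1.086 = 0.2715 m.
Re = ρVD_h/μ = 0.796·13.7·0.2715/1.18e-05 = 2.509e+05.
ε/D_h = 0.00018/0.2715 = 0.000663; Haaland gives 1/√f = -1.8 log₁₀[6.94e-05+2.75e-05] = 7.225, so f = 0.01916.
ΔP = f(L/D_h)(ρV²/2) = 0.01916·297/0.2715·74.7 = 1566 Pa.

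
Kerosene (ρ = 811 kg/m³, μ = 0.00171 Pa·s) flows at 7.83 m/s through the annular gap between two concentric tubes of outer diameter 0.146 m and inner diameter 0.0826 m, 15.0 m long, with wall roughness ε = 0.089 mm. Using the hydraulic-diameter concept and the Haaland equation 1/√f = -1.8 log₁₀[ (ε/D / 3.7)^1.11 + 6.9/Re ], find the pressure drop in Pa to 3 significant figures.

ΔP ≈ 131000 Pa

Hydraulic diameter D_h = 4A/P = D_o - D_i = 0.146 - 0.0826 = 0.0634 m.
Re = ρVD_h/μ = 811·7.83·0.0634/0.00171 = 2.354e+05.
ε/D_h = 8.9e-05/0.0634 = 0.0014; Haaland gives 1/√f = -1.8 log₁₀[0.00016+2.93e-05] = 6.703, so f = 0.02226.
ΔP = f(L/D_h)(ρV²/2) = 0.02226·15/0.0634·2.486e+04 = 1.309e+05 Pa.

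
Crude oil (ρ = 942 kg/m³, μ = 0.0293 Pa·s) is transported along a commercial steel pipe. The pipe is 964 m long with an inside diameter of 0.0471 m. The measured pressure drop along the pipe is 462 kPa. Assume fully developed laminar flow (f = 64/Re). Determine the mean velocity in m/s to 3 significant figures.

V ≈ 1.13 m/s

For laminar flow, f = 64/Re with Re = ρVD/μ, so Darcy-Weisbach reduces to ΔP = 32μLV/D². Solving for V: V = ΔP·D²/(32μL) = 4.62e+05·(0.0471)²/(32·0.0293·964) = 1.134 m/s.
Check: Re = ρVD/μ = 942·1.134·0.0471/0.0293 = 1717 < 2300, so the laminar assumption holds.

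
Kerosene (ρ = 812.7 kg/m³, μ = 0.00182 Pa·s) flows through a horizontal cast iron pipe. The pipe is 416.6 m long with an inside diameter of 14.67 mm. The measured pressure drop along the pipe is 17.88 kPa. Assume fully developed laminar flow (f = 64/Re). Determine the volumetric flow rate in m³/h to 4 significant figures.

For laminar flow, f = 64/Re with Re = ρVD/μ, so Darcy-Weisbach reduces to ΔP = 32μLV/D². Solving for V: V = ΔP·D²/(32μL) = 1.788e+04·(0.01467)²/(32·0.00182·416.6) = 0.1586 m/s.
Check: Re = ρVD/μ = 812.7·0.1586·0.01467/0.00182 = 1039 < 2300, so the laminar assumption holds.
Q = V·A = 0.1586·(π/4·0.01467²) = 2.681e-05 m³/s = 0.09650 m³/h.

Q ≈ 0.09650 m³/h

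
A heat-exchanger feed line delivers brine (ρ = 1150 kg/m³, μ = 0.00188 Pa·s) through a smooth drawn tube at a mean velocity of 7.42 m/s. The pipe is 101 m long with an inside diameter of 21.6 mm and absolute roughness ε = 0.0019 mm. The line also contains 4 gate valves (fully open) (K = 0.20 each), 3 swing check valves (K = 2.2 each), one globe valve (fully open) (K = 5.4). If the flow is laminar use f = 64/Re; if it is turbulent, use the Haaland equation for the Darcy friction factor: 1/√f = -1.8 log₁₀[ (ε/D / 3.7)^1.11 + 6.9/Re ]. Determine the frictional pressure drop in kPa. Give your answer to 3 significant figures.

Reynolds number Re = ρVD/μ = 1150 · 7.42 · 0.0216 / 0.00188 = 9.804e+04.
Re > 4000 → turbulent. Relative roughness ε/D = 1.9e-06/0.0216 = 8.8e-05. Haaland: 1/√f = -1.8 log₁₀[(8.8e-05/3.7)^1.11 + 6.9/9.804e+04] = -1.8 log₁₀[7.37e-06 + 7.04e-05] = 7.397, so f = 0.01828.
Total minor-loss coefficient ΣK = 4·0.2 + 3·2.2 + 1·5.4 = 12.8.
ΔP = [f·L/D + ΣK]·(ρV²/2) = [0.01828·101/0.0216 + 12.8]·(1150·7.42²/2) = [85.46 + 12.8]·3.166e+04 = 3.111e+06 Pa.
ΔP = 3.111e+06 Pa = 3110 kPa.

ΔP ≈ 3110 kPa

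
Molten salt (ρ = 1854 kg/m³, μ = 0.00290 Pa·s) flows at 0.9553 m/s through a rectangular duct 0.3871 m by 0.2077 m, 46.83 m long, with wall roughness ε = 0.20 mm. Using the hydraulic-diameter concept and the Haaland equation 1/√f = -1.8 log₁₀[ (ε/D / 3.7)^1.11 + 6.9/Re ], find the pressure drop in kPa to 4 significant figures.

Hydraulic diameter D_h = 4A/P = 4·(0.3871·0.2077)/(2·(0.3871+0.2077)) = 0.3216/1.19 = 0.2703 m.
Re = ρVD_h/μ = 1854·0.9553·0.2703/0.0029 = 1.651e+05.
ε/D_h = 0.0002/0.2703 = 0.00074; Haaland gives 1/√f = -1.8 log₁₀[7.83e-05+4.18e-05] = 7.057, so f = 0.02008.
ΔP = f(L/D_h)(ρV²/2) = 0.02008·46.83/0.2703·846 = 2943 Pa.
ΔP = 2.943 kPa.

ΔP ≈ 2.943 kPa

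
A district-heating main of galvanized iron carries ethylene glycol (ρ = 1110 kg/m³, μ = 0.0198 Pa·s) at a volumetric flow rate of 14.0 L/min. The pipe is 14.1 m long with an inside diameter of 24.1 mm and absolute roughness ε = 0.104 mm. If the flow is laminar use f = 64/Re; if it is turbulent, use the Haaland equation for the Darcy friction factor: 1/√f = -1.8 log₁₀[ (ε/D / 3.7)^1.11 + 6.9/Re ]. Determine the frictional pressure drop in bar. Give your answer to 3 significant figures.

Q = 14.0 L/min = 14.0/60000 = 0.0002333 m³/s.
Cross-sectional area A = πD²/4 = π(0.0241)²/4 = 0.0004562 m²; mean velocity V = Q/A = 0.0002333/0.0004562 = 0.5115 m/s.
Reynolds number Re = ρVD/μ = 1110 · 0.5115 · 0.0241 / 0.0198 = 691.1.
Re < 2300 → laminar flow, so f = 64/Re = 64/691.1 = 0.09261 (the turbulent correlation is not needed).
Darcy-Weisbach: ΔP = f(L/D)(ρV²/2) = 0.09261·(14.1/0.0241)·(1110·0.5115²/2) = 0.09261·585.1·145.2 = 7868 Pa.
ΔP = 7868 Pa = 0.0787 bar.

ΔP ≈ 0.0787 bar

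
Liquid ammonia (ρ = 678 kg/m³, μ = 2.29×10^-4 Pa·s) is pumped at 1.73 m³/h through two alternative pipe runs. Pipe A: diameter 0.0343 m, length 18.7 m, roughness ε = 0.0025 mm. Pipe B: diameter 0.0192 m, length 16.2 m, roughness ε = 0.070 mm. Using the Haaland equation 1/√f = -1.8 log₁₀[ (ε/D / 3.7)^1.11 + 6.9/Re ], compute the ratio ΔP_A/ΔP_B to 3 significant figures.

Pipe A: V = Q/A = 0.0004806/0.000924 = 0.5201 m/s; Re = 5.281e+04; ε/D = 7.29e-05; Haaland → f = 0.02067; ΔP_A = f(L/D)(ρV²/2) = 1033 Pa.
Pipe B: V = Q/A = 0.0004806/0.0002895 = 1.66 m/s; Re = 9.435e+04; ε/D = 0.00365; Haaland → f = 0.02881; ΔP_B = f(L/D)(ρV²/2) = 2.27e+04 Pa.
ΔP_A/ΔP_B = 1033/2.27e+04 = 0.0455.

ΔP_A/ΔP_B ≈ 0.0455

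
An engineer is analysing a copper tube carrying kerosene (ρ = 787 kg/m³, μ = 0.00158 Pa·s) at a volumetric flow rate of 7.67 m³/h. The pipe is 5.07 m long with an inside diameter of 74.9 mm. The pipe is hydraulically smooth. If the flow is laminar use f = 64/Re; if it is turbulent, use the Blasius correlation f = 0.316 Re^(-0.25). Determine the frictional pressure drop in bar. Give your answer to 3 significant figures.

ΔP ≈ 0.00170 bar

Q = 7.67 m³/h = 7.67/3600 = 0.002131 m³/s.
Cross-sectional area A = πD²/4 = π(0.0749)²/4 = 0.004406 m²; mean velocity V = Q/A = 0.002131/0.004406 = 0.4835 m/s.
Reynolds number Re = ρVD/μ = 787 · 0.4835 · 0.0749 / 0.00158 = 1.804e+04.
Re > 4000 → turbulent. Smooth-pipe (Blasius): f = 0.316 Re^(-0.25) = 0.316/(1.804e+04)^0.25 = 0.02727.
Darcy-Weisbach: ΔP = f(L/D)(ρV²/2) = 0.02727·(5.07/0.0749)·(787·0.4835²/2) = 0.02727·67.69·92.01 = 169.8 Pa.
ΔP = 169.8 Pa = 0.00170 bar.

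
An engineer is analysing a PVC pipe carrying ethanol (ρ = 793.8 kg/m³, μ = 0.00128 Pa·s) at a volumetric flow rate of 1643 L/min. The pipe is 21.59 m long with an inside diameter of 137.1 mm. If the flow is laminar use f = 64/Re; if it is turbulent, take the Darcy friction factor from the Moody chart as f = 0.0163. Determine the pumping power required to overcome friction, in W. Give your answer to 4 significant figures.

Q = 1643 L/min = 1643/60000 = 0.02738 m³/s.
Cross-sectional area A = πD²/4 = π(0.1371)²/4 = 0.01476 m²; mean velocity V = Q/A = 0.02738/0.01476 = 1.855 m/s.
Reynolds number Re = ρVD/μ = 793.8 · 1.855 · 0.1371 / 0.00128 = 1.577e+05.
Re > 4000 → turbulent; use the Moody-chart value f = 0.0163.
Darcy-Weisbach: ΔP = f(L/D)(ρV²/2) = 0.0163·(21.59/0.1371)·(793.8·1.855²/2) = 0.0163·157.5·1366 = 3505 Pa.
Pumping power P = QΔP = 0.02738·3505 = 95.987 W = 95.99 W.

P ≈ 95.99 W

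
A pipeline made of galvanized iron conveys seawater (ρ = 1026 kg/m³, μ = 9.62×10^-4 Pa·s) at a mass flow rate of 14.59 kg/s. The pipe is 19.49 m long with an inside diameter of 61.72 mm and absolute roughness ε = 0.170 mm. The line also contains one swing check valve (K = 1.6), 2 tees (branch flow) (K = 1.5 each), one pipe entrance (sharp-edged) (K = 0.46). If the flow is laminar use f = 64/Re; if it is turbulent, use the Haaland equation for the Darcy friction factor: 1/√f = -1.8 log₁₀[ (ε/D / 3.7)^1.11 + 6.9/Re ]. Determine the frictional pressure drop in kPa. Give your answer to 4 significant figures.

ΔP ≈ 153.8 kPa

A = πD²/4 = π(0.06172)²/4 = 0.002992 m²; mean velocity V = ṁ/(ρA) = 14.59/(1026 · 0.002992) = 4.753 m/s.
Reynolds number Re = ρVD/μ = 1026 · 4.753 · 0.06172 / 0.000962 = 3.129e+05.
Re > 4000 → turbulent. Relative roughness ε/D = 0.00017/0.06172 = 0.00275. Haaland: 1/√f = -1.8 log₁₀[(0.00275/3.7)^1.11 + 6.9/3.129e+05] = -1.8 log₁₀[0.000337 + 2.21e-05] = 6.201, so f = 0.02601.
Total minor-loss coefficient ΣK = 1·1.6 + 2·1.5 + 1·0.46 = 5.06.
ΔP = [f·L/D + ΣK]·(ρV²/2) = [0.02601·19.49/0.06172 + 5.06]·(1026·4.753²/2) = [8.213 + 5.06]·1.159e+04 = 1.538e+05 Pa.
ΔP = 1.538e+05 Pa = 153.8 kPa.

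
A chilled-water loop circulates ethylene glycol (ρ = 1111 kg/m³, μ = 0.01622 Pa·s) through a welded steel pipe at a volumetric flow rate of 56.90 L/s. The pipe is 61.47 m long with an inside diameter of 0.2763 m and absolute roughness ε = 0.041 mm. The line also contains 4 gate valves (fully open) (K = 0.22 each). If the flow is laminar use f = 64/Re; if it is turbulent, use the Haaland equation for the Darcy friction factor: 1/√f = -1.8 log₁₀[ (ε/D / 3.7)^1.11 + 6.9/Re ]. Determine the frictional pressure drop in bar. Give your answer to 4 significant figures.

Q = 56.90 L/s = 56.90/1000 = 0.0569 m³/s.
Cross-sectional area A = πD²/4 = π(0.2763)²/4 = 0.05996 m²; mean velocity V = Q/A = 0.0569/0.05996 = 0.949 m/s.
Reynolds number Re = ρVD/μ = 1111 · 0.949 · 0.2763 / 0.0162 = 1.796e+04.
Re > 4000 → turbulent. Relative roughness ε/D = 4.1e-05/0.2763 = 0.000148. Haaland: 1/√f = -1.8 log₁₀[(0.000148/3.7)^1.11 + 6.9/1.796e+04] = -1.8 log₁₀[1.32e-05 + 0.000384] = 6.121, so f = 0.02669.
Total minor-loss coefficient ΣK = 4·0.22 = 0.88.
ΔP = [f·L/D + ΣK]·(ρV²/2) = [0.02669·61.47/0.2763 + 0.88]·(1111·0.949²/2) = [5.937 + 0.88]·500.3 = 3410 Pa.
ΔP = 3410 Pa = 0.03410 bar.

ΔP ≈ 0.03410 bar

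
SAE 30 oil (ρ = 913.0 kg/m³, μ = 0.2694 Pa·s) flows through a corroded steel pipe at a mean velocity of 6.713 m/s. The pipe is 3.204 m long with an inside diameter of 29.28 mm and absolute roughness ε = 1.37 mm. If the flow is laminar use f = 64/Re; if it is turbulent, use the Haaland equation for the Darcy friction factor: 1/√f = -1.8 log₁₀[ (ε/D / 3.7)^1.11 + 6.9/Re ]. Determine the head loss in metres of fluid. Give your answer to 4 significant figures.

h_f ≈ 24.15 m

Reynolds number Re = ρVD/μ = 913 · 6.713 · 0.02928 / 0.269 = 666.1.
Re < 2300 → laminar flow, so f = 64/Re = 64/666.1 = 0.09608 (the turbulent correlation is not needed).
Darcy-Weisbach: ΔP = f(L/D)(ρV²/2) = 0.09608·(3.204/0.02928)·(913·6.713²/2) = 0.09608·109.4·2.057e+04 = 2.163e+05 Pa.
Head loss h_f = ΔP/(ρg) = 2.163e+05/(913·9.81) = 24.15 m.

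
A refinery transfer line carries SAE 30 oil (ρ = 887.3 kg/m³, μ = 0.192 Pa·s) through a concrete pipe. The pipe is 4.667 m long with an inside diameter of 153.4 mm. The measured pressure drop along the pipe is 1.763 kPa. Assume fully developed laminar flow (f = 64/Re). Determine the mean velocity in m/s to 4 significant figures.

For laminar flow, f = 64/Re with Re = ρVD/μ, so Darcy-Weisbach reduces to ΔP = 32μLV/D². Solving for V: V = ΔP·D²/(32μL) = 1763·(0.1534)²/(32·0.192·4.667) = 1.447 m/s.
Check: Re = ρVD/μ = 887.3·1.447·0.1534/0.192 = 1026 < 2300, so the laminar assumption holds.

V ≈ 1.447 m/s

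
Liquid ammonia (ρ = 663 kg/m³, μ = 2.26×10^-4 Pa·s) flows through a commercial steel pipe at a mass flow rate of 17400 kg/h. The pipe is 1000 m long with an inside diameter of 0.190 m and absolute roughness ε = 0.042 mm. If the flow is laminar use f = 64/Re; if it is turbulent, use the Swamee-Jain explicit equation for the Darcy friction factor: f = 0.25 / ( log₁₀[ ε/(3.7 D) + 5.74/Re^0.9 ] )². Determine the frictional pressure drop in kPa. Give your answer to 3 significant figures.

ΔP ≈ 2.09 kPa

ṁ = 17400 kg/h = 17400/3600 = 4.833 kg/s.
A = πD²/4 = π(0.19)²/4 = 0.02835 m²; mean velocity V = ṁ/(ρA) = 4.833/(663 · 0.02835) = 0.2571 m/s.
Reynolds number Re = ρVD/μ = 663 · 0.2571 · 0.19 / 0.000226 = 1.433e+05.
Re > 4000 → turbulent. Relative roughness ε/D = 4.2e-05/0.19 = 0.000221. Swamee-Jain: f = 0.25/(log₁₀[0.000221/3.7 + 5.74/1.433e+05^0.9])² = 0.25/(log₁₀[5.97e-05 + 0.000131])² = 0.25/(-3.719)² = 0.01808.
Darcy-Weisbach: ΔP = f(L/D)(ρV²/2) = 0.01808·(1000/0.19)·(663·0.2571²/2) = 0.01808·5263·21.92 = 2085 Pa.
ΔP = 2085 Pa = 2.09 kPa.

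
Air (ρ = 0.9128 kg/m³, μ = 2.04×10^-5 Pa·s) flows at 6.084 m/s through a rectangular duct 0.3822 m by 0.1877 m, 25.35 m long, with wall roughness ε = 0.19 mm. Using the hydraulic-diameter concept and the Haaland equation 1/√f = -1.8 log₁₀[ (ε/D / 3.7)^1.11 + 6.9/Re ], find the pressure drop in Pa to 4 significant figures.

Hydraulic diameter D_h = 4A/P = 4·(0.3822·0.1877)/(2·(0.3822+0.1877)) = 0.287/1.14 = 0.2518 m.
Re = ρVD_h/μ = 0.9128·6.084·0.2518/2.04e-05 = 6.854e+04.
ε/D_h = 0.00019/0.2518 = 0.000755; Haaland gives 1/√f = -1.8 log₁₀[8.01e-05+0.000101] = 6.737, so f = 0.02203.
ΔP = f(L/D_h)(ρV²/2) = 0.02203·25.35/0.2518·16.89 = 37.48 Pa.

ΔP ≈ 37.48 Pa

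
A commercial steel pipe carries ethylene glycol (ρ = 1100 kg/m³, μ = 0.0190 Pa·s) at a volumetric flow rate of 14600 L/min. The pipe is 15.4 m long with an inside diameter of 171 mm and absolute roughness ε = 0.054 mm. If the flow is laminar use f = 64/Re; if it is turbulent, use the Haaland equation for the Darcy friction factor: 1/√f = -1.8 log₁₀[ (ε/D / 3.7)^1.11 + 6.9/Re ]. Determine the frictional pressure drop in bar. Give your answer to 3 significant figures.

Q = 14600 L/min = 14600/60000 = 0.2433 m³/s.
Cross-sectional area A = πD²/4 = π(0.171)²/4 = 0.02297 m²; mean velocity V = Q/A = 0.2433/0.02297 = 10.6 m/s.
Reynolds number Re = ρVD/μ = 1100 · 10.6 · 0.171 / 0.019 = 1.049e+05.
Re > 4000 → turbulent. Relative roughness ε/D = 5.4e-05/0.171 = 0.000316. Haaland: 1/√f = -1.8 log₁₀[(0.000316/3.7)^1.11 + 6.9/1.049e+05] = -1.8 log₁₀[3.05e-05 + 6.58e-05] = 7.23, so f = 0.01913.
Darcy-Weisbach: ΔP = f(L/D)(ρV²/2) = 0.01913·(15.4/0.171)·(1100·10.6²/2) = 0.01913·90.06·6.174e+04 = 1.064e+05 Pa.
ΔP = 1.064e+05 Pa = 1.06 bar.

ΔP ≈ 1.06 bar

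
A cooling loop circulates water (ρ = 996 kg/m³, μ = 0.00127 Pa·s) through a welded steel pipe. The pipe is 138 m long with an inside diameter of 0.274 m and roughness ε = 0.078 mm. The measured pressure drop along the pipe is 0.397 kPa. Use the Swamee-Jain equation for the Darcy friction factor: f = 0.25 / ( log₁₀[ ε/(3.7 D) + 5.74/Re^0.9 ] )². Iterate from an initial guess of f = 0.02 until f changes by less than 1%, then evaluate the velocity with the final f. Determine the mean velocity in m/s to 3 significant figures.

V ≈ 0.273 m/s

Rearranging Darcy-Weisbach: V = √(2·ΔP·D/(f·L·ρ)). With ε/D = 7.8e-05/0.274 = 0.000285, iterate starting from f = 0.02:
  f = 0.02 → V = √(2·397·0.274/(0.02·138·996)) = 0.2813 m/s; Re = ρVD/μ = 6.045e+04; f → 0.02112
  f = 0.02112 → V = 0.2738 m/s; Re = 5.883e+04; f → 0.02122
Converged (Δf/f < 1%). With the final f = 0.02122: V = √(2·397·0.274/(0.02122·138·996)) = 0.2731 m/s.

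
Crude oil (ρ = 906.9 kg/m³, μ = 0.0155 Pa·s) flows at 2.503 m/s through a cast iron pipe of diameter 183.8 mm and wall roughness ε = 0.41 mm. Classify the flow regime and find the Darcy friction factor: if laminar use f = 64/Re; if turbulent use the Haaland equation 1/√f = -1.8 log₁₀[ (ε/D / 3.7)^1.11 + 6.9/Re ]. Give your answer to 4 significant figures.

f ≈ 0.02866

Re = ρVD/μ = 906.9·2.503·0.1838/0.0155 = 2.692e+04.
Re > 4000 → turbulent. ε/D = 0.00041/0.1838 = 0.00223; Haaland: 1/√f = -1.8 log₁₀[0.000267 + 0.000256] = 5.907, so f = 0.02866.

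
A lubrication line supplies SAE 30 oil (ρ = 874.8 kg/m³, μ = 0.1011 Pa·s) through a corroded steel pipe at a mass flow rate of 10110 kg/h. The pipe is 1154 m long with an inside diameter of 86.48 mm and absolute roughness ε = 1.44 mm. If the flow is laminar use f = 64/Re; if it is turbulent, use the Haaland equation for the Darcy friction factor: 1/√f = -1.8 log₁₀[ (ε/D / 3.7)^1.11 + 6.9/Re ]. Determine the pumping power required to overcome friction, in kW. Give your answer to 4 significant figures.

ṁ = 10110 kg/h = 10110/3600 = 2.808 kg/s.
A = πD²/4 = π(0.08648)²/4 = 0.005874 m²; mean velocity V = ṁ/(ρA) = 2.808/(874.8 · 0.005874) = 0.5465 m/s.
Reynolds number Re = ρVD/μ = 874.8 · 0.5465 · 0.08648 / 0.101 = 409.
Re < 2300 → laminar flow, so f = 64/Re = 64/409 = 0.1565 (the turbulent correlation is not needed).
Darcy-Weisbach: ΔP = f(L/D)(ρV²/2) = 0.1565·(1154/0.08648)·(874.8·0.5465²/2) = 0.1565·1.334e+04·130.7 = 2.728e+05 Pa.
Q = ṁ/ρ = 2.808/874.8 = 0.00321 m³/s.
Pumping power P = QΔP = 0.00321·2.728e+05 = 875.86 W = 0.8759 kW.

P ≈ 0.8759 kW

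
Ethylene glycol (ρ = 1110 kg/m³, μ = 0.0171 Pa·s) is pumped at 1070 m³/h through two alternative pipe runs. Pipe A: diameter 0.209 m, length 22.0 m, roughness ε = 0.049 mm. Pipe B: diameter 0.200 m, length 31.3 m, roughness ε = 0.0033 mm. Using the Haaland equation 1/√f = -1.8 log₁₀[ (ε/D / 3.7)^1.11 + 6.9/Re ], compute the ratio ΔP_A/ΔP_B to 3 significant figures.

ΔP_A/ΔP_B ≈ 0.606

Pipe A: V = Q/A = 0.2972/0.03431 = 8.664 m/s; Re = 1.175e+05; ε/D = 0.000234; Haaland → f = 0.01842; ΔP_A = f(L/D)(ρV²/2) = 8.076e+04 Pa.
Pipe B: V = Q/A = 0.2972/0.03142 = 9.461 m/s; Re = 1.228e+05; ε/D = 1.65e-05; Haaland → f = 0.01715; ΔP_B = f(L/D)(ρV²/2) = 1.334e+05 Pa.
ΔP_A/ΔP_B = 8.076e+04/1.334e+05 = 0.606.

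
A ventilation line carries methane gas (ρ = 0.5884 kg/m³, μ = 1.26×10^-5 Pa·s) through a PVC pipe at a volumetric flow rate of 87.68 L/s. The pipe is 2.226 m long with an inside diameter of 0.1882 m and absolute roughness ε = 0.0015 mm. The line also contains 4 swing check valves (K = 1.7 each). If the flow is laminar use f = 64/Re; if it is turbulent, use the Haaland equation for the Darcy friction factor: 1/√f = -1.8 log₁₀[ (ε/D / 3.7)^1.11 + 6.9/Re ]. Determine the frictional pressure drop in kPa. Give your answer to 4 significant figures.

ΔP ≈ 0.02070 kPa

Q = 87.68 L/s = 87.68/1000 = 0.08768 m³/s.
Cross-sectional area A = πD²/4 = π(0.1882)²/4 = 0.02782 m²; mean velocity V = Q/A = 0.08768/0.02782 = 3.152 m/s.
Reynolds number Re = ρVD/μ = 0.5884 · 3.152 · 0.1882 / 1.26e-05 = 2.77e+04.
Re > 4000 → turbulent. Relative roughness ε/D = 1.5e-06/0.1882 = 7.97e-06. Haaland: 1/√f = -1.8 log₁₀[(7.97e-06/3.7)^1.11 + 6.9/2.77e+04] = -1.8 log₁₀[5.13e-07 + 0.000249] = 6.485, so f = 0.02378.
Total minor-loss coefficient ΣK = 4·1.7 = 6.8.
ΔP = [f·L/D + ΣK]·(ρV²/2) = [0.02378·2.226/0.1882 + 6.8]·(0.5884·3.152²/2) = [0.2812 + 6.8]·2.923 = 20.7 Pa.
ΔP = 20.7 Pa = 0.02070 kPa.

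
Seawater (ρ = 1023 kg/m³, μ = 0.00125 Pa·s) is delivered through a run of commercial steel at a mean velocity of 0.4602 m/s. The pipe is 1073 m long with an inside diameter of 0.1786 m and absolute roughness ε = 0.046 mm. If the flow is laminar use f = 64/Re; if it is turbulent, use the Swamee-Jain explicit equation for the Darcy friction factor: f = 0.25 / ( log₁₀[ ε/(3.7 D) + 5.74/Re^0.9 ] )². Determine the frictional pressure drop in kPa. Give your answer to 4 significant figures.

ΔP ≈ 13.41 kPa

Reynolds number Re = ρVD/μ = 1023 · 0.4602 · 0.1786 / 0.00125 = 6.727e+04.
Re > 4000 → turbulent. Relative roughness ε/D = 4.6e-05/0.1786 = 0.000258. Swamee-Jain: f = 0.25/(log₁₀[0.000258/3.7 + 5.74/6.727e+04^0.9])² = 0.25/(log₁₀[6.96e-05 + 0.000259])² = 0.25/(-3.483)² = 0.02061.
Darcy-Weisbach: ΔP = f(L/D)(ρV²/2) = 0.02061·(1073/0.1786)·(1023·0.4602²/2) = 0.02061·6008·108.3 = 1.341e+04 Pa.
ΔP = 1.341e+04 Pa = 13.41 kPa.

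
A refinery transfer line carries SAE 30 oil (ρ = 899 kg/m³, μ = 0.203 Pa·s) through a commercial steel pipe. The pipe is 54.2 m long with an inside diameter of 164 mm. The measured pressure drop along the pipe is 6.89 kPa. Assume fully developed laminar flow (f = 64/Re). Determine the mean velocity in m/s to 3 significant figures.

V ≈ 0.526 m/s

For laminar flow, f = 64/Re with Re = ρVD/μ, so Darcy-Weisbach reduces to ΔP = 32μLV/D². Solving for V: V = ΔP·D²/(32μL) = 6890·(0.164)²/(32·0.203·54.2) = 0.5263 m/s.
Check: Re = ρVD/μ = 899·0.5263·0.164/0.203 = 382.3 < 2300, so the laminar assumption holds.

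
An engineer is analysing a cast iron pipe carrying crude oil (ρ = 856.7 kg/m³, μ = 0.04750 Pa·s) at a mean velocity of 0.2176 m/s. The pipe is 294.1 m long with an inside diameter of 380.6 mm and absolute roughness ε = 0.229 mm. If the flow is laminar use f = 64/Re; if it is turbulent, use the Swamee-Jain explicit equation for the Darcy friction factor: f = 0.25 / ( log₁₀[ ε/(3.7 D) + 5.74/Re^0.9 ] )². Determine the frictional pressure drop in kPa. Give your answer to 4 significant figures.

ΔP ≈ 0.6715 kPa

Reynolds number Re = ρVD/μ = 856.7 · 0.2176 · 0.3806 / 0.0475 = 1494.
Re < 2300 → laminar flow, so f = 64/Re = 64/1494 = 0.04285 (the turbulent correlation is not needed).
Darcy-Weisbach: ΔP = f(L/D)(ρV²/2) = 0.04285·(294.1/0.3806)·(856.7·0.2176²/2) = 0.04285·772.7·20.28 = 671.5 Pa.
ΔP = 671.5 Pa = 0.6715 kPa.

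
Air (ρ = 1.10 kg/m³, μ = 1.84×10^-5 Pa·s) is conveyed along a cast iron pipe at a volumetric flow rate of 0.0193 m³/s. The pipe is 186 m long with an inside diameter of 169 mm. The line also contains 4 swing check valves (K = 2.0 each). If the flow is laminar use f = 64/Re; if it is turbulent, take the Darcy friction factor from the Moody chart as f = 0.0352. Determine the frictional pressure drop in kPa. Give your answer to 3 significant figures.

Cross-sectional area A = πD²/4 = π(0.169)²/4 = 0.02243 m²; mean velocity V = Q/A = 0.0193/0.02243 = 0.8604 m/s.
Reynolds number Re = ρVD/μ = 1.1 · 0.8604 · 0.169 / 1.84e-05 = 8693.
Re > 4000 → turbulent; use the Moody-chart value f = 0.0352.
Total minor-loss coefficient ΣK = 4·2 = 8.
ΔP = [f·L/D + ΣK]·(ρV²/2) = [0.0352·186/0.169 + 8]·(1.1·0.8604²/2) = [38.74 + 8]·0.4071 = 19.03 Pa.
ΔP = 19.03 Pa = 0.0190 kPa.

ΔP ≈ 0.0190 kPa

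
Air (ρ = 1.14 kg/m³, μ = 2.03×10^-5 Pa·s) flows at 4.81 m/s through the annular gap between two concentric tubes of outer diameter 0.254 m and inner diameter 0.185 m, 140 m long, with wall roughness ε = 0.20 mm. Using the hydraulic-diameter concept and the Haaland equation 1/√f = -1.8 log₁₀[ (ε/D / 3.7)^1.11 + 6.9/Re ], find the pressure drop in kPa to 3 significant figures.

Hydraulic diameter D_h = 4A/P = D_o - D_i = 0.254 - 0.185 = 0.069 m.
Re = ρVD_h/μ = 1.14·4.81·0.069/2.03e-05 = 1.864e+04.
ε/D_h = 0.0002/0.069 = 0.0029; Haaland gives 1/√f = -1.8 log₁₀[0.000357+0.00037] = 5.649, so f = 0.03133.
ΔP = f(L/D_h)(ρV²/2) = 0.03133·140/0.069·13.19 = 838.4 Pa.
ΔP = 0.838 kPa.

ΔP ≈ 0.838 kPa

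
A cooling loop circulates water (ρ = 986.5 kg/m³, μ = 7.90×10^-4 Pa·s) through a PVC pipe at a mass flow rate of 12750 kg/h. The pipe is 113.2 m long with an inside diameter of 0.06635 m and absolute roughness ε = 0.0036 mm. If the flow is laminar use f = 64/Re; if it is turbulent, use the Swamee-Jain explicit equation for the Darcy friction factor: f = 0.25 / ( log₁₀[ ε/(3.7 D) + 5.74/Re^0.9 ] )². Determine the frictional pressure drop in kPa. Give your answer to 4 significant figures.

ΔP ≈ 17.00 kPa

ṁ = 12750 kg/h = 12750/3600 = 3.542 kg/s.
A = πD²/4 = π(0.06635)²/4 = 0.003458 m²; mean velocity V = ṁ/(ρA) = 3.542/(986.5 · 0.003458) = 1.038 m/s.
Reynolds number Re = ρVD/μ = 986.5 · 1.038 · 0.06635 / 0.00079 = 8.603e+04.
Re > 4000 → turbulent. Relative roughness ε/D = 3.6e-06/0.06635 = 5.43e-05. Swamee-Jain: f = 0.25/(log₁₀[5.43e-05/3.7 + 5.74/8.603e+04^0.9])² = 0.25/(log₁₀[1.47e-05 + 0.000208])² = 0.25/(-3.653)² = 0.01874.
Darcy-Weisbach: ΔP = f(L/D)(ρV²/2) = 0.01874·(113.2/0.06635)·(986.5·1.038²/2) = 0.01874·1706·531.8 = 1.7e+04 Pa.
ΔP = 1.7e+04 Pa = 17.00 kPa.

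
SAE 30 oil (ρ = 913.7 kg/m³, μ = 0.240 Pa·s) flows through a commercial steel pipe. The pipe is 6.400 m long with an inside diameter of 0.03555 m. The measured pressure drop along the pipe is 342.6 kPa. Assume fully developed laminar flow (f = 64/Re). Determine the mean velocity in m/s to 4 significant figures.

V ≈ 8.809 m/s

For laminar flow, f = 64/Re with Re = ρVD/μ, so Darcy-Weisbach reduces to ΔP = 32μLV/D². Solving for V: V = ΔP·D²/(32μL) = 3.426e+05·(0.03555)²/(32·0.24·6.4) = 8.809 m/s.
Check: Re = ρVD/μ = 913.7·8.809·0.03555/0.24 = 1192 < 2300, so the laminar assumption holds.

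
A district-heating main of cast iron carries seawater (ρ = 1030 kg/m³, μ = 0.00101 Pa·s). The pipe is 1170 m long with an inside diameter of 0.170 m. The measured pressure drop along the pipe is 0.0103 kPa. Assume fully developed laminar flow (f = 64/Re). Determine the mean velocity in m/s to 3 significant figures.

V ≈ 0.00787 m/s

For laminar flow, f = 64/Re with Re = ρVD/μ, so Darcy-Weisbach reduces to ΔP = 32μLV/D². Solving for V: V = ΔP·D²/(32μL) = 10.3·(0.17)²/(32·0.00101·1170) = 0.007872 m/s.
Check: Re = ρVD/μ = 1030·0.007872·0.17/0.00101 = 1365 < 2300, so the laminar assumption holds.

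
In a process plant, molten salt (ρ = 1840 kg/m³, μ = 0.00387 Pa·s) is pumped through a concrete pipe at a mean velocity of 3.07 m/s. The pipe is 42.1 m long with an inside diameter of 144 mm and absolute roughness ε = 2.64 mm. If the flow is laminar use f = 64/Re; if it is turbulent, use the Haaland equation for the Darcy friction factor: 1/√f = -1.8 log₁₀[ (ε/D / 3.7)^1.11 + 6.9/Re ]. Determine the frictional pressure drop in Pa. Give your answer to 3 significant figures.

Reynolds number Re = ρVD/μ = 1840 · 3.07 · 0.144 / 0.00387 = 2.102e+05.
Re > 4000 → turbulent. Relative roughness ε/D = 0.00264/0.144 = 0.0183. Haaland: 1/√f = -1.8 log₁₀[(0.0183/3.7)^1.11 + 6.9/2.102e+05] = -1.8 log₁₀[0.00276 + 3.28e-05] = 4.596, so f = 0.04734.
Darcy-Weisbach: ΔP = f(L/D)(ρV²/2) = 0.04734·(42.1/0.144)·(1840·3.07²/2) = 0.04734·292.4·8671 = 1.2e+05 Pa.

ΔP ≈ 120000 Pa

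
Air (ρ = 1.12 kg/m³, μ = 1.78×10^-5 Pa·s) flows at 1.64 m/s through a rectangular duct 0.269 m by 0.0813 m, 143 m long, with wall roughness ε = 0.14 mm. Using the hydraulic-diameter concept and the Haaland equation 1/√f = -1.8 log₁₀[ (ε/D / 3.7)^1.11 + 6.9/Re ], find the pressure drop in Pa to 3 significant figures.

Hydraulic diameter D_h = 4A/P = 4·(0.269·0.0813)/(2·(0.269+0.0813)) = 0.08748/0.7006 = 0.1249 m.
Re = ρVD_h/μ = 1.12·1.64·0.1249/1.78e-05 = 1.288e+04.
ε/D_h = 0.00014/0.1249 = 0.00112; Haaland gives 1/√f = -1.8 log₁₀[0.000124+0.000536] = 5.725, so f = 0.03051.
ΔP = f(L/D_h)(ρV²/2) = 0.03051·143/0.1249·1.506 = 52.63 Pa.

ΔP ≈ 52.6 Pa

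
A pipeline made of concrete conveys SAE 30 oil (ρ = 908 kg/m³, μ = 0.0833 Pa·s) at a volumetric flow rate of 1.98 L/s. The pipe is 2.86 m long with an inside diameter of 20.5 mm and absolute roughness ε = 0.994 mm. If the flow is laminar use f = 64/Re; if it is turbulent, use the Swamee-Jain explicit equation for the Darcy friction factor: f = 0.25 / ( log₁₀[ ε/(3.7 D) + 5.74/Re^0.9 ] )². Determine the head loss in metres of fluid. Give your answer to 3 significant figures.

h_f ≈ 12.2 m

Q = 1.98 L/s = 1.98/1000 = 0.00198 m³/s.
Cross-sectional area A = πD²/4 = π(0.0205)²/4 = 0.0003301 m²; mean velocity V = Q/A = 0.00198/0.0003301 = 5.999 m/s.
Reynolds number Re = ρVD/μ = 908 · 5.999 · 0.0205 / 0.0833 = 1340.
Re < 2300 → laminar flow, so f = 64/Re = 64/1340 = 0.04774 (the turbulent correlation is not needed).
Darcy-Weisbach: ΔP = f(L/D)(ρV²/2) = 0.04774·(2.86/0.0205)·(908·5.999²/2) = 0.04774·139.5·1.634e+04 = 1.088e+05 Pa.
Head loss h_f = ΔP/(ρg) = 1.088e+05/(908·9.81) = 12.2 m.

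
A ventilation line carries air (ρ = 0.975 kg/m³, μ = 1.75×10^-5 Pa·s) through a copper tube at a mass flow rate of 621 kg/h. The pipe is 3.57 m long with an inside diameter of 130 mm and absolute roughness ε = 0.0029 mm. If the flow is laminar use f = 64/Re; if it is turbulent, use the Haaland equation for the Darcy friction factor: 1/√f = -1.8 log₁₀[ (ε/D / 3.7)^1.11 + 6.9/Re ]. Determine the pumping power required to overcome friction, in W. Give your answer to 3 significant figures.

ṁ = 621 kg/h = 621/3600 = 0.1725 kg/s.
A = πD²/4 = π(0.13)²/4 = 0.01327 m²; mean velocity V = ṁ/(ρA) = 0.1725/(0.975 · 0.01327) = 13.33 m/s.
Reynolds number Re = ρVD/μ = 0.975 · 13.33 · 0.13 / 1.75e-05 = 9.654e+04.
Re > 4000 → turbulent. Relative roughness ε/D = 2.9e-06/0.13 = 2.23e-05. Haaland: 1/√f = -1.8 log₁₀[(2.23e-05/3.7)^1.11 + 6.9/9.654e+04] = -1.8 log₁₀[1.61e-06 + 7.15e-05] = 7.445, so f = 0.01804.
Darcy-Weisbach: ΔP = f(L/D)(ρV²/2) = 0.01804·(3.57/0.13)·(0.975·13.33²/2) = 0.01804·27.46·86.61 = 42.91 Pa.
Q = ṁ/ρ = 0.1725/0.975 = 0.1769 m³/s.
Pumping power P = QΔP = 0.1769·42.91 = 7.592 W = 7.59 W.

P ≈ 7.59 W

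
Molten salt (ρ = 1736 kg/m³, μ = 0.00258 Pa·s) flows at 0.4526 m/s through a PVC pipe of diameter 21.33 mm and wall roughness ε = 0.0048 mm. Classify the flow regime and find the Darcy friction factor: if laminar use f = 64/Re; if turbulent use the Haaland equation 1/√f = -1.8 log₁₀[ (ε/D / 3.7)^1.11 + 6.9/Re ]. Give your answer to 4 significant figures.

Re = ρVD/μ = 1736·0.4526·0.02133/0.00258 = 6496.
Re > 4000 → turbulent. ε/D = 4.8e-06/0.02133 = 0.000225; Haaland: 1/√f = -1.8 log₁₀[2.09e-05 + 0.00106] = 5.338, so f = 0.0351.

f ≈ 0.03510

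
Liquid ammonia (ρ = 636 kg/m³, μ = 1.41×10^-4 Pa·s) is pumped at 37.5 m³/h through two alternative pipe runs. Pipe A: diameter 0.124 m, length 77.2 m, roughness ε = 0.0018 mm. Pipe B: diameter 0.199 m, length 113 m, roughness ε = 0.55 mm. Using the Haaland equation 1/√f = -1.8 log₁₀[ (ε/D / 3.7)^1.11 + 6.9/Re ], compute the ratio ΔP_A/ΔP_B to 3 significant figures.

Pipe A: V = Q/A = 0.01042/0.01208 = 0.8626 m/s; Re = 4.825e+05; ε/D = 1.45e-05; Haaland → f = 0.01331; ΔP_A = f(L/D)(ρV²/2) = 1961 Pa.
Pipe B: V = Q/A = 0.01042/0.0311 = 0.3349 m/s; Re = 3.006e+05; ε/D = 0.00276; Haaland → f = 0.02605; ΔP_B = f(L/D)(ρV²/2) = 527.6 Pa.
ΔP_A/ΔP_B = 1961/527.6 = 3.72.

ΔP_A/ΔP_B ≈ 3.72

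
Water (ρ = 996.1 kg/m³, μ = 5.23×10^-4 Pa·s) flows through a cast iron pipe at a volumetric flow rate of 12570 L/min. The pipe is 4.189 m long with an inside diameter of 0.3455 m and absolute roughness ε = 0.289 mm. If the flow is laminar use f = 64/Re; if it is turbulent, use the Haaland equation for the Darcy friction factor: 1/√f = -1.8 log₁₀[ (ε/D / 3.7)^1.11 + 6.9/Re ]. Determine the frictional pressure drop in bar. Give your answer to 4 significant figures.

ΔP ≈ 0.005745 bar

Q = 12570 L/min = 12570/60000 = 0.2095 m³/s.
Cross-sectional area A = πD²/4 = π(0.3455)²/4 = 0.09375 m²; mean velocity V = Q/A = 0.2095/0.09375 = 2.235 m/s.
Reynolds number Re = ρVD/μ = 996.1 · 2.235 · 0.3455 / 0.000523 = 1.47e+06.
Re > 4000 → turbulent. Relative roughness ε/D = 0.000289/0.3455 = 0.000836. Haaland: 1/√f = -1.8 log₁₀[(0.000836/3.7)^1.11 + 6.9/1.47e+06] = -1.8 log₁₀[8.98e-05 + 4.69e-06] = 7.244, so f = 0.01905.
Darcy-Weisbach: ΔP = f(L/D)(ρV²/2) = 0.01905·(4.189/0.3455)·(996.1·2.235²/2) = 0.01905·12.12·2487 = 574.5 Pa.
ΔP = 574.5 Pa = 0.005745 bar.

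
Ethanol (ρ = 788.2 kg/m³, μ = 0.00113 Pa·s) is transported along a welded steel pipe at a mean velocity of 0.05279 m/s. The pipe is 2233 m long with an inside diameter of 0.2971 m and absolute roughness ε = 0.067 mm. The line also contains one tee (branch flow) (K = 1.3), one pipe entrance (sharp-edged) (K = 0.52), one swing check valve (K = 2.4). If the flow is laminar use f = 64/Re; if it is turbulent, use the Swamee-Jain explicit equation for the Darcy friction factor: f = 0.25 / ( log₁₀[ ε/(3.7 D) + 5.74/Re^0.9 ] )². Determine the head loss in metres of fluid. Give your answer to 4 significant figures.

h_f ≈ 0.03330 m

Reynolds number Re = ρVD/μ = 788.2 · 0.05279 · 0.2971 / 0.00113 = 1.094e+04.
Re > 4000 → turbulent. Relative roughness ε/D = 6.7e-05/0.2971 = 0.000226. Swamee-Jain: f = 0.25/(log₁₀[0.000226/3.7 + 5.74/1.094e+04^0.9])² = 0.25/(log₁₀[6.09e-05 + 0.00133])² = 0.25/(-2.857)² = 0.03063.
Total minor-loss coefficient ΣK = 1·1.3 + 1·0.52 + 1·2.4 = 4.22.
ΔP = [f·L/D + ΣK]·(ρV²/2) = [0.03063·2233/0.2971 + 4.22]·(788.2·0.05279²/2) = [230.2 + 4.22]·1.098 = 257.5 Pa.
Head loss h_f = ΔP/(ρg) = 257.5/(788.2·9.81) = 0.03330 m.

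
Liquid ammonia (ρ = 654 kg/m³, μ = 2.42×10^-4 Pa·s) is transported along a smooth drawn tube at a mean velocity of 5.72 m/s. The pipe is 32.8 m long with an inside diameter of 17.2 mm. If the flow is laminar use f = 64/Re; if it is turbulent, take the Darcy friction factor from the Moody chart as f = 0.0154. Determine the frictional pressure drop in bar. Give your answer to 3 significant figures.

ΔP ≈ 3.14 bar

Reynolds number Re = ρVD/μ = 654 · 5.72 · 0.0172 / 0.000242 = 2.659e+05.
Re > 4000 → turbulent; use the Moody-chart value f = 0.0154.
Darcy-Weisbach: ΔP = f(L/D)(ρV²/2) = 0.0154·(32.8/0.0172)·(654·5.72²/2) = 0.0154·1907·1.07e+04 = 3.142e+05 Pa.
ΔP = 3.142e+05 Pa = 3.14 bar.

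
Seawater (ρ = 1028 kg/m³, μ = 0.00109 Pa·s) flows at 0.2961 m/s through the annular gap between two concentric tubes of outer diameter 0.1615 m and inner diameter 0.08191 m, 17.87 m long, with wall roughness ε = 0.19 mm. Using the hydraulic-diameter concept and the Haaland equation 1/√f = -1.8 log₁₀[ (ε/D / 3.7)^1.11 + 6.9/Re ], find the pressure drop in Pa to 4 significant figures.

ΔP ≈ 300.6 Pa

Hydraulic diameter D_h = 4A/P = D_o - D_i = 0.1615 - 0.08191 = 0.07959 m.
Re = ρVD_h/μ = 1028·0.2961·0.07959/0.00109 = 2.223e+04.
ε/D_h = 0.00019/0.07959 = 0.00239; Haaland gives 1/√f = -1.8 log₁₀[0.000288+0.00031] = 5.802, so f = 0.02971.
ΔP = f(L/D_h)(ρV²/2) = 0.02971·17.87/0.07959·45.07 = 300.6 Pa.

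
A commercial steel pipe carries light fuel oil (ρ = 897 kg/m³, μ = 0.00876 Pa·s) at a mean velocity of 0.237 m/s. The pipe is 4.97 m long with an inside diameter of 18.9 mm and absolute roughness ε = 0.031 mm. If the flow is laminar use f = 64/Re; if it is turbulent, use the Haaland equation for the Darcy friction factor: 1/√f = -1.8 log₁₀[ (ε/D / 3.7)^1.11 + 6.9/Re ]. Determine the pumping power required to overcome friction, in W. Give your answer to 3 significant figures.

Reynolds number Re = ρVD/μ = 897 · 0.237 · 0.0189 / 0.00876 = 458.7.
Re < 2300 → laminar flow, so f = 64/Re = 64/458.7 = 0.1395 (the turbulent correlation is not needed).
Darcy-Weisbach: ΔP = f(L/D)(ρV²/2) = 0.1395·(4.97/0.0189)·(897·0.237²/2) = 0.1395·263·25.19 = 924.3 Pa.
Q = V·A = 0.237·0.0002806 = 6.649e-05 m³/s.
Pumping power P = QΔP = 6.649e-05·924.3 = 0.06146 W = 0.0615 W.

P ≈ 0.0615 W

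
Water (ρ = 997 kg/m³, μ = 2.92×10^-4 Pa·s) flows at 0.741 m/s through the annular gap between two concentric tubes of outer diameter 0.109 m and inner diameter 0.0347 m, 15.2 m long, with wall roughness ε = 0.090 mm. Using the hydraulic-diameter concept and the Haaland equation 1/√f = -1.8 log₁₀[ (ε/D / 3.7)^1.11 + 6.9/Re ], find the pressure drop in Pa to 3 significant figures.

Hydraulic diameter D_h = 4A/P = D_o - D_i = 0.109 - 0.0347 = 0.0743 m.
Re = ρVD_h/μ = 997·0.741·0.0743/0.000292 = 1.88e+05.
ε/D_h = 9e-05/0.0743 = 0.00121; Haaland gives 1/√f = -1.8 log₁₀[0.000135+3.67e-05] = 6.775, so f = 0.02178.
ΔP = f(L/D_h)(ρV²/2) = 0.02178·15.2/0.0743·273.7 = 1220 Pa.

ΔP ≈ 1220 Pa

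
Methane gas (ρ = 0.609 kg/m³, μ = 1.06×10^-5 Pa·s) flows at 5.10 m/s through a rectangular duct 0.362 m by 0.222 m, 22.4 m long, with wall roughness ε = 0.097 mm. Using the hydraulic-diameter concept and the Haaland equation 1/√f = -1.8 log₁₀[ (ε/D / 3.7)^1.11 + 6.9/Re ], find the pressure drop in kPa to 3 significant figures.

Hydraulic diameter D_h = 4A/P = 4·(0.362·0.222)/(2·(0.362+0.222)) = 0.3215/1.168 = 0.2752 m.
Re = ρVD_h/μ = 0.609·5.1·0.2752/1.06e-05 = 8.064e+04.
ε/D_h = 9.7e-05/0.2752 = 0.000352; Haaland gives 1/√f = -1.8 log₁₀[3.44e-05+8.56e-05] = 7.058, so f = 0.02008.
ΔP = f(L/D_h)(ρV²/2) = 0.02008·22.4/0.2752·7.92 = 12.94 Pa.
ΔP = 0.0129 kPa.

ΔP ≈ 0.0129 kPa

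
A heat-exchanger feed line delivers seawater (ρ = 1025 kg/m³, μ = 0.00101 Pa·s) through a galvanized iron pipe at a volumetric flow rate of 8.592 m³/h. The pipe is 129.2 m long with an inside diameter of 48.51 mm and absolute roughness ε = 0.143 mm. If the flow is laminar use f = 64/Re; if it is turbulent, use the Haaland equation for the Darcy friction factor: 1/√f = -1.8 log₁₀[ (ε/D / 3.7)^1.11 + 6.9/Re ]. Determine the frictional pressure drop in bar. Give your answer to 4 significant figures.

Q = 8.592 m³/h = 8.592/3600 = 0.002387 m³/s.
Cross-sectional area A = πD²/4 = π(0.04851)²/4 = 0.001848 m²; mean velocity V = Q/A = 0.002387/0.001848 = 1.291 m/s.
Reynolds number Re = ρVD/μ = 1025 · 1.291 · 0.04851 / 0.00101 = 6.357e+04.
Re > 4000 → turbulent. Relative roughness ε/D = 0.000143/0.04851 = 0.00295. Haaland: 1/√f = -1.8 log₁₀[(0.00295/3.7)^1.11 + 6.9/6.357e+04] = -1.8 log₁₀[0.000363 + 0.000109] = 5.987, so f = 0.0279.
Darcy-Weisbach: ΔP = f(L/D)(ρV²/2) = 0.0279·(129.2/0.04851)·(1025·1.291²/2) = 0.0279·2663·854.6 = 6.35e+04 Pa.
ΔP = 6.35e+04 Pa = 0.6350 bar.

ΔP ≈ 0.6350 bar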